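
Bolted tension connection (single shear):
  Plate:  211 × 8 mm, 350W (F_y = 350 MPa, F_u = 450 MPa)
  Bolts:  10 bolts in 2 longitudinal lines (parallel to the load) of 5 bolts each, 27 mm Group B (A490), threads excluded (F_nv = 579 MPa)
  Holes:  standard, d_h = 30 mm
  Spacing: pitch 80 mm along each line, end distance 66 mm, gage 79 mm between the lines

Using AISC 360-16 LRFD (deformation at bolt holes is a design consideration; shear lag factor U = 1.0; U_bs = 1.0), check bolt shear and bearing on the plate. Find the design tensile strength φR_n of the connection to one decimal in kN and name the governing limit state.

1626.5 kN (bearing governs)

Bolt shear: A_b = π(27)²/4 = 572.56 mm². φR_n = 0.75 × 579 × 572.56 × 10 × 1 = 2486.3 kN.
Bearing (8 mm plate, F_u = 450 MPa): end bolts L_c = 66 − 30/2 = 51, R_n = min(1.2×51×8×450, 2.4×27×8×450) = 220.32 kN/bolt; interior L_c = 80 − 30 = 50, R_n = 216 kN/bolt. φR_n = 0.75 × (2×220.32 + 8×216) = 1626.5 kN.
Governing: min(2486.3, 1626.5) = 1626.5 kN → bearing.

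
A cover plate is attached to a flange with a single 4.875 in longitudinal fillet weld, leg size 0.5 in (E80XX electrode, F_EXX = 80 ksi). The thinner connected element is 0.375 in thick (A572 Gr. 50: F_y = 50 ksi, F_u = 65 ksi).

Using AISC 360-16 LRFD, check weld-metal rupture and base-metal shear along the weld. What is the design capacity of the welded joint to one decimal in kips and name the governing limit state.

Weld metal: throat = 0.707×0.5 = 0.3535 in, L = 4.875 in. φR_n = 0.75 × 0.6 × 80 × 0.3535 × 4.875 = 62.0 kips.
Base metal shear (0.375 in plate): yield φR_n = 1.0×0.6×50×0.375×4.875 = 54.8 kips; rupture φR_n = 0.75×0.6×65×0.375×4.875 = 53.5 kips; take 53.5 kips (rupture).
Governing: min(62.0, 53.5) = 53.5 kips → base-metal shear.

53.5 kips (base-metal shear governs)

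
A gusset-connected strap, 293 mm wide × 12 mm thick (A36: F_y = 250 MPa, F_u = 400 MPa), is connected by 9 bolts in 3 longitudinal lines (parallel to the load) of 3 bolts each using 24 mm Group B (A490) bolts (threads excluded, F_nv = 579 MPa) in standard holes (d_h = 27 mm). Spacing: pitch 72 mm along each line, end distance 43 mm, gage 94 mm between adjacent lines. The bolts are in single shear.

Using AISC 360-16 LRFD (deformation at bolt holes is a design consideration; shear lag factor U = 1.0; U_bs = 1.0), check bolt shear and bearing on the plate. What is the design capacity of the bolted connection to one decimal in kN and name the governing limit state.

Bolt shear: A_b = π(24)²/4 = 452.39 mm². φR_n = 0.75 × 579 × 452.39 × 9 × 1 = 1768.1 kN.
Bearing (12 mm plate, F_u = 400 MPa): end bolts L_c = 43 − 27/2 = 29.5, R_n = min(1.2×29.5×12×400, 2.4×24×12×400) = 169.92 kN/bolt; interior L_c = 72 − 27 = 45, R_n = 259.2 kN/bolt. φR_n = 0.75 × (3×169.92 + 6×259.2) = 1548.7 kN.
Governing: min(1768.1, 1548.7) = 1548.7 kN → bearing.

1548.7 kN (bearing governs)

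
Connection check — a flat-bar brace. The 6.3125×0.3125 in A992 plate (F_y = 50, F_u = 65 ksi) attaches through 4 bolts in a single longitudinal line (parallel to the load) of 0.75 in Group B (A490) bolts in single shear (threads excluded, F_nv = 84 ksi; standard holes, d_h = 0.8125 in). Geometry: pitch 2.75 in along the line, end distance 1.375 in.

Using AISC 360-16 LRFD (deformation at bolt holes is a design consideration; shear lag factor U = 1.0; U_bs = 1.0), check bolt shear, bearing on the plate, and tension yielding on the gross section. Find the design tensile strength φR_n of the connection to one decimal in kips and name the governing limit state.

88.8 kips (gross-section yield governs)

Bolt shear: A_b = π(0.75)²/4 = 0.44179 in². φR_n = 0.75 × 84 × 0.44179 × 4 × 1 = 111.3 kips.
Bearing (0.3125 in plate, F_u = 65 ksi): end bolts L_c = 1.375 − 0.8125/2 = 0.96875, R_n = min(1.2×0.96875×0.3125×65, 2.4×0.75×0.3125×65) = 23.613 kips/bolt; interior L_c = 2.75 − 0.8125 = 1.9375, R_n = 36.563 kips/bolt. φR_n = 0.75 × (1×23.613 + 3×36.563) = 100.0 kips.
Tension yield (gross): A_g = 6.3125×0.3125 = 1.9727 in². φR_n = 0.90 × 50 × 1.9727 = 88.8 kips.
Governing: min(111.3, 100.0, 88.8) = 88.8 kips → gross-section yield.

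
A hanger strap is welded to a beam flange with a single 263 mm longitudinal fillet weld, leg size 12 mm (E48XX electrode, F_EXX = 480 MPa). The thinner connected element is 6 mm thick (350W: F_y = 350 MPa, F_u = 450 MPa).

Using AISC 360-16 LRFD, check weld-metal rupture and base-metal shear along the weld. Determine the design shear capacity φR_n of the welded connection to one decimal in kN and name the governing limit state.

319.5 kN (base-metal shear governs)

Weld metal: throat = 0.707×12 = 8.484 mm, L = 263 mm. φR_n = 0.75 × 0.6 × 480 × 8.484 × 263 = 482.0 kN.
Base metal shear (6 mm plate): yield φR_n = 1.0×0.6×350×6×263 = 331.4 kN; rupture φR_n = 0.75×0.6×450×6×263 = 319.5 kN; take 319.5 kN (rupture).
Governing: min(482.0, 319.5) = 319.5 kN → base-metal shear.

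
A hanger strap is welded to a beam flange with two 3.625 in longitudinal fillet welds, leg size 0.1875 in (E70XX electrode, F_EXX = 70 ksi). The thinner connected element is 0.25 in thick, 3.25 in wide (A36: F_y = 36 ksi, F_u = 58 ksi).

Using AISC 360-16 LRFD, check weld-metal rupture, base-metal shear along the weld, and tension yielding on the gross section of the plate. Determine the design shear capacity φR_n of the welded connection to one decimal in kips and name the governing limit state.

Weld metal: throat = 0.707×0.1875 = 0.13256 in, L = 2×3.625 = 7.25 in. φR_n = 0.75 × 0.6 × 70 × 0.13256 × 7.25 = 30.3 kips.
Base metal shear (0.25 in plate): yield φR_n = 1.0×0.6×36×0.25×7.25 = 39.2 kips; rupture φR_n = 0.75×0.6×58×0.25×7.25 = 47.3 kips; take 39.2 kips (yield).
Tension yield (gross): A_g = 3.25×0.25 = 0.8125 in². φR_n = 0.90 × 36 × 0.8125 = 26.3 kips.
Governing: min(30.3, 39.2, 26.3) = 26.3 kips → gross-section yield.

26.3 kips (gross-section yield governs)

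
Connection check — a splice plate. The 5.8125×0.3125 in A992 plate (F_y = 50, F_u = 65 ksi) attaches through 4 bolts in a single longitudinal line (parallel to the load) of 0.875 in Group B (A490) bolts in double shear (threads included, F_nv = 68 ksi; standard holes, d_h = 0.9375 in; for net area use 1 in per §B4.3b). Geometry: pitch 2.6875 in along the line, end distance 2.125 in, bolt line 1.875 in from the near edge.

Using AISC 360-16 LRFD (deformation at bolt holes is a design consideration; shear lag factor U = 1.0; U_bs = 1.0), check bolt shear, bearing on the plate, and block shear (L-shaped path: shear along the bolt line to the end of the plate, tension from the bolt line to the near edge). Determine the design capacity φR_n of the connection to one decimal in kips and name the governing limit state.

82.1 kips (block shear governs)

Bolt shear: A_b = π(0.875)²/4 = 0.60132 in². φR_n = 0.75 × 68 × 0.60132 × 4 × 2 = 245.3 kips.
Bearing (0.3125 in plate, F_u = 65 ksi): end bolts L_c = 2.125 − 0.9375/2 = 1.65625, R_n = min(1.2×1.65625×0.3125×65, 2.4×0.875×0.3125×65) = 40.371 kips/bolt; interior L_c = 2.6875 − 0.9375 = 1.75, R_n = 42.656 kips/bolt. φR_n = 0.75 × (1×40.371 + 3×42.656) = 126.3 kips.
Block shear: shear path 1×[2.125+3×2.6875] = 1×10.1875 in, A_gv = 3.1836, A_nv = 1×(10.1875 − 3.5×1)×0.3125 = 2.0898 in²; tension to near edge: (1.875 − 0.5×1)×0.3125 = 0.42969 in². R_n = min(0.6×65×2.0898, 0.6×50×3.1836) + 1.0×65×0.42969 = min(81.502, 95.508) + 27.93 = 109.43 kips. φR_n = 0.75 × 109.43 = 82.1 kips.
Governing: min(245.3, 126.3, 82.1) = 82.1 kips → block shear.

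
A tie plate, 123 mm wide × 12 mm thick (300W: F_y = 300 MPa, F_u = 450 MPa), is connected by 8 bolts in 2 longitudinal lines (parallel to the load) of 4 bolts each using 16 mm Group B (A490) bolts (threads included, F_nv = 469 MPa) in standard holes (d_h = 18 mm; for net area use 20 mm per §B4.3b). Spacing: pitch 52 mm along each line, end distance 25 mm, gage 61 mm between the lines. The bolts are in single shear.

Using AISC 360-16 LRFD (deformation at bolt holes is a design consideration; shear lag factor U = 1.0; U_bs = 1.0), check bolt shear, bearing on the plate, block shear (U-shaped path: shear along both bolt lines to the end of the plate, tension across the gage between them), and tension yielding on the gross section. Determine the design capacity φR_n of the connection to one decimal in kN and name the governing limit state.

398.5 kN (gross-section yield governs)

Bolt shear: A_b = π(16)²/4 = 201.06 mm². φR_n = 0.75 × 469 × 201.06 × 8 × 1 = 565.8 kN.
Bearing (12 mm plate, F_u = 450 MPa): end bolts L_c = 25 − 18/2 = 16, R_n = min(1.2×16×12×450, 2.4×16×12×450) = 103.68 kN/bolt; interior L_c = 52 − 18 = 34, R_n = 207.36 kN/bolt. φR_n = 0.75 × (2×103.68 + 6×207.36) = 1088.6 kN.
Block shear: shear path 2×[25+3×52] = 2×181 mm, A_gv = 4344, A_nv = 2×(181 − 3.5×20)×12 = 2664 mm²; tension across gage: (61 − 1×20)×12 = 492 mm². R_n = min(0.6×450×2664, 0.6×300×4344) + 1.0×450×492 = min(719.28, 781.92) + 221.4 = 940.68 kN. φR_n = 0.75 × 940.68 = 705.5 kN.
Tension yield (gross): A_g = 123×12 = 1476 mm². φR_n = 0.90 × 300 × 1476 = 398.5 kN.
Governing: min(565.8, 1088.6, 705.5, 398.5) = 398.5 kN → gross-section yield.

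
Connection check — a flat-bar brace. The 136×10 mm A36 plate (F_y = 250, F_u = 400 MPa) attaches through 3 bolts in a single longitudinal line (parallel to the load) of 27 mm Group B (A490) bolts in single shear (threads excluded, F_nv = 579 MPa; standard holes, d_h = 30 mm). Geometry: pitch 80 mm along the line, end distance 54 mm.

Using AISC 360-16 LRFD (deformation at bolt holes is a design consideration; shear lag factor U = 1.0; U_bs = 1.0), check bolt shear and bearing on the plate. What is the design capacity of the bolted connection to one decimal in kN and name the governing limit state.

Bolt shear: A_b = π(27)²/4 = 572.56 mm². φR_n = 0.75 × 579 × 572.56 × 3 × 1 = 745.9 kN.
Bearing (10 mm plate, F_u = 400 MPa): end bolts L_c = 54 − 30/2 = 39, R_n = min(1.2×39×10×400, 2.4×27×10×400) = 187.2 kN/bolt; interior L_c = 80 − 30 = 50, R_n = 240 kN/bolt. φR_n = 0.75 × (1×187.2 + 2×240) = 500.4 kN.
Governing: min(745.9, 500.4) = 500.4 kN → bearing.

500.4 kN (bearing governs)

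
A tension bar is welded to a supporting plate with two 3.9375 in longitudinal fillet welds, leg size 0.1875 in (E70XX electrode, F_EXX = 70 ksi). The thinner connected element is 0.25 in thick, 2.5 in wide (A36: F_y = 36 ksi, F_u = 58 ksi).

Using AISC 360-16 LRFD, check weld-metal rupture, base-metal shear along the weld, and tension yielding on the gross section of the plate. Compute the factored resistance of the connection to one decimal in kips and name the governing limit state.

Weld metal: throat = 0.707×0.1875 = 0.13256 in, L = 2×3.9375 = 7.875 in. φR_n = 0.75 × 0.6 × 70 × 0.13256 × 7.875 = 32.9 kips.
Base metal shear (0.25 in plate): yield φR_n = 1.0×0.6×36×0.25×7.875 = 42.5 kips; rupture φR_n = 0.75×0.6×58×0.25×7.875 = 51.4 kips; take 42.5 kips (yield).
Tension yield (gross): A_g = 2.5×0.25 = 0.625 in². φR_n = 0.90 × 36 × 0.625 = 20.3 kips.
Governing: min(32.9, 42.5, 20.3) = 20.3 kips → gross-section yield.

20.3 kips (gross-section yield governs)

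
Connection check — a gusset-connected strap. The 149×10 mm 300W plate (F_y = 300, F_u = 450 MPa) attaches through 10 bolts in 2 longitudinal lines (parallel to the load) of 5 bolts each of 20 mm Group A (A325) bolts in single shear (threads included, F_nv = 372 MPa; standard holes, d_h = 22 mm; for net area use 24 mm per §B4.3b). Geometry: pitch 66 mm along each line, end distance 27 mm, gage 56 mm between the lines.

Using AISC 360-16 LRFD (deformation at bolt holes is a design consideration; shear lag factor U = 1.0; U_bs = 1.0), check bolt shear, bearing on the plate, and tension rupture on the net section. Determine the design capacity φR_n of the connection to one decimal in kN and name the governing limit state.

340.9 kN (net-section rupture governs)

Bolt shear: A_b = π(20)²/4 = 314.16 mm². φR_n = 0.75 × 372 × 314.16 × 10 × 1 = 876.5 kN.
Bearing (10 mm plate, F_u = 450 MPa): end bolts L_c = 27 − 22/2 = 16, R_n = min(1.2×16×10×450, 2.4×20×10×450) = 86.4 kN/bolt; interior L_c = 66 − 22 = 44, R_n = 216 kN/bolt. φR_n = 0.75 × (2×86.4 + 8×216) = 1425.6 kN.
Tension rupture (net): A_n = (149 − 2×24)×10 = 1010 mm² (U = 1.0, A_e = A_n). φR_n = 0.75 × 450 × 1010 = 340.9 kN.
Governing: min(876.5, 1425.6, 340.9) = 340.9 kN → net-section rupture.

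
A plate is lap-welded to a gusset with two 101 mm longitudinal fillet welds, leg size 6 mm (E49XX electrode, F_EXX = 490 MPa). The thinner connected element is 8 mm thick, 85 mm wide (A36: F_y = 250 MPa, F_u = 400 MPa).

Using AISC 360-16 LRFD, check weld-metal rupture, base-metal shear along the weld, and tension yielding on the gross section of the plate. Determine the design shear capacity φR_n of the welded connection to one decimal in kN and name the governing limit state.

Weld metal: throat = 0.707×6 = 4.242 mm, L = 2×101 = 202 mm. φR_n = 0.75 × 0.6 × 490 × 4.242 × 202 = 188.9 kN.
Base metal shear (8 mm plate): yield φR_n = 1.0×0.6×250×8×202 = 242.4 kN; rupture φR_n = 0.75×0.6×400×8×202 = 290.9 kN; take 242.4 kN (yield).
Tension yield (gross): A_g = 85×8 = 680 mm². φR_n = 0.90 × 250 × 680 = 153.0 kN.
Governing: min(188.9, 242.4, 153.0) = 153.0 kN → gross-section yield.

153.0 kN (gross-section yield governs)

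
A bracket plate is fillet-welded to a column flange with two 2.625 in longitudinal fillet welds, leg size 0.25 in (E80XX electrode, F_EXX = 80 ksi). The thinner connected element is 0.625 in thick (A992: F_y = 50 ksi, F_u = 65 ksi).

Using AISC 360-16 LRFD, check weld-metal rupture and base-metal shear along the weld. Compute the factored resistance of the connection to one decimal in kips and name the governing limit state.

33.4 kips (weld metal governs)

Weld metal: throat = 0.707×0.25 = 0.17675 in, L = 2×2.625 = 5.25 in. φR_n = 0.75 × 0.6 × 80 × 0.17675 × 5.25 = 33.4 kips.
Base metal shear (0.625 in plate): yield φR_n = 1.0×0.6×50×0.625×5.25 = 98.4 kips; rupture φR_n = 0.75×0.6×65×0.625×5.25 = 96.0 kips; take 96.0 kips (rupture).
Governing: min(33.4, 96.0) = 33.4 kips → weld metal.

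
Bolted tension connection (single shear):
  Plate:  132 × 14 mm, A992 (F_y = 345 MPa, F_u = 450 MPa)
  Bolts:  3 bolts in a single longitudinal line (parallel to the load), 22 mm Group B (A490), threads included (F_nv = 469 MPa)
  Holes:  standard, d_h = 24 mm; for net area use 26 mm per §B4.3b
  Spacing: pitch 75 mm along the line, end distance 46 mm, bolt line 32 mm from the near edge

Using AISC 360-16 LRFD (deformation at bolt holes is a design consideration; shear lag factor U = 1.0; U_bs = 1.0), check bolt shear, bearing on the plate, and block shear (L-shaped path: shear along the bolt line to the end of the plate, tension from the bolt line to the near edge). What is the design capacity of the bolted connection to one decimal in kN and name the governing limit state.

401.1 kN (bolt shear governs)

Bolt shear: A_b = π(22)²/4 = 380.13 mm². φR_n = 0.75 × 469 × 380.13 × 3 × 1 = 401.1 kN.
Bearing (14 mm plate, F_u = 450 MPa): end bolts L_c = 46 − 24/2 = 34, R_n = min(1.2×34×14×450, 2.4×22×14×450) = 257.04 kN/bolt; interior L_c = 75 − 24 = 51, R_n = 332.64 kN/bolt. φR_n = 0.75 × (1×257.04 + 2×332.64) = 691.7 kN.
Block shear: shear path 1×[46+2×75] = 1×196 mm, A_gv = 2744, A_nv = 1×(196 − 2.5×26)×14 = 1834 mm²; tension to near edge: (32 − 0.5×26)×14 = 266 mm². R_n = min(0.6×450×1834, 0.6×345×2744) + 1.0×450×266 = min(495.18, 568.01) + 119.7 = 614.88 kN. φR_n = 0.75 × 614.88 = 461.2 kN.
Governing: min(401.1, 691.7, 461.2) = 401.1 kN → bolt shear.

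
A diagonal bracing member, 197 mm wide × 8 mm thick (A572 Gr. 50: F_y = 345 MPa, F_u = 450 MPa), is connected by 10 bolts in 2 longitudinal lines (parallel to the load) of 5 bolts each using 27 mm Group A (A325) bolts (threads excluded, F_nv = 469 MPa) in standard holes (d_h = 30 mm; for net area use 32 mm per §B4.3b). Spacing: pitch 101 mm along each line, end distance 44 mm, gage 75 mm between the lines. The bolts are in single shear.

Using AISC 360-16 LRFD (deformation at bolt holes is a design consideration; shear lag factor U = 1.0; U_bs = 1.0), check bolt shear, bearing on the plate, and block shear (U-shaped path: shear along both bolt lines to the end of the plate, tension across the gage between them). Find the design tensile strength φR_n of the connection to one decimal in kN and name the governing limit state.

1101.1 kN (block shear governs)

Bolt shear: A_b = π(27)²/4 = 572.56 mm². φR_n = 0.75 × 469 × 572.56 × 10 × 1 = 2014.0 kN.
Bearing (8 mm plate, F_u = 450 MPa): end bolts L_c = 44 − 30/2 = 29, R_n = min(1.2×29×8×450, 2.4×27×8×450) = 125.28 kN/bolt; interior L_c = 101 − 30 = 71, R_n = 233.28 kN/bolt. φR_n = 0.75 × (2×125.28 + 8×233.28) = 1587.6 kN.
Block shear: shear path 2×[44+4×101] = 2×448 mm, A_gv = 7168, A_nv = 2×(448 − 4.5×32)×8 = 4864 mm²; tension across gage: (75 − 1×32)×8 = 344 mm². R_n = min(0.6×450×4864, 0.6×345×7168) + 1.0×450×344 = min(1313.3, 1483.8) + 154.8 = 1468.1 kN. φR_n = 0.75 × 1468.1 = 1101.1 kN.
Governing: min(2014.0, 1587.6, 1101.1) = 1101.1 kN → block shear.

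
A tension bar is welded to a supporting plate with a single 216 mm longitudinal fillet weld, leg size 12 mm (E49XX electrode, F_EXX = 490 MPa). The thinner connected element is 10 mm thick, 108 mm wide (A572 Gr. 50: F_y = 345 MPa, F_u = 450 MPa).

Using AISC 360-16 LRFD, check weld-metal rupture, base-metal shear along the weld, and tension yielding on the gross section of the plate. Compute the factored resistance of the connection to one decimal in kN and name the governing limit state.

Weld metal: throat = 0.707×12 = 8.484 mm, L = 216 mm. φR_n = 0.75 × 0.6 × 490 × 8.484 × 216 = 404.1 kN.
Base metal shear (10 mm plate): yield φR_n = 1.0×0.6×345×10×216 = 447.1 kN; rupture φR_n = 0.75×0.6×450×10×216 = 437.4 kN; take 437.4 kN (rupture).
Tension yield (gross): A_g = 108×10 = 1080 mm². φR_n = 0.90 × 345 × 1080 = 335.3 kN.
Governing: min(404.1, 437.4, 335.3) = 335.3 kN → gross-section yield.

335.3 kN (gross-section yield governs)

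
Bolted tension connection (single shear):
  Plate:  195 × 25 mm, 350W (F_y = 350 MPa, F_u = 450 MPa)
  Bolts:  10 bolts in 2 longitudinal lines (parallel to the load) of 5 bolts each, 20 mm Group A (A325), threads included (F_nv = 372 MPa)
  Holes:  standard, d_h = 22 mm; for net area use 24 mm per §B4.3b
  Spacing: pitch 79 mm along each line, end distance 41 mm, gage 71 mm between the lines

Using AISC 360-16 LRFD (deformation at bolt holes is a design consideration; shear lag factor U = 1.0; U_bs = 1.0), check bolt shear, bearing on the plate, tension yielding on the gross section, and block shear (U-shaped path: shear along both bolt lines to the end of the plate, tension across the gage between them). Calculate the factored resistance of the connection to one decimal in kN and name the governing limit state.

876.5 kN (bolt shear governs)

Bolt shear: A_b = π(20)²/4 = 314.16 mm². φR_n = 0.75 × 372 × 314.16 × 10 × 1 = 876.5 kN.
Bearing (25 mm plate, F_u = 450 MPa): end bolts L_c = 41 − 22/2 = 30, R_n = min(1.2×30×25×450, 2.4×20×25×450) = 405 kN/bolt; interior L_c = 79 − 22 = 57, R_n = 540 kN/bolt. φR_n = 0.75 × (2×405 + 8×540) = 3847.5 kN.
Tension yield (gross): A_g = 195×25 = 4875 mm². φR_n = 0.90 × 350 × 4875 = 1535.6 kN.
Block shear: shear path 2×[41+4×79] = 2×357 mm, A_gv = 17850, A_nv = 2×(357 − 4.5×24)×25 = 12450 mm²; tension across gage: (71 − 1×24)×25 = 1175 mm². R_n = min(0.6×450×12450, 0.6×350×17850) + 1.0×450×1175 = min(3361.5, 3748.5) + 528.75 = 3890.3 kN. φR_n = 0.75 × 3890.3 = 2917.7 kN.
Governing: min(876.5, 3847.5, 1535.6, 2917.7) = 876.5 kN → bolt shear.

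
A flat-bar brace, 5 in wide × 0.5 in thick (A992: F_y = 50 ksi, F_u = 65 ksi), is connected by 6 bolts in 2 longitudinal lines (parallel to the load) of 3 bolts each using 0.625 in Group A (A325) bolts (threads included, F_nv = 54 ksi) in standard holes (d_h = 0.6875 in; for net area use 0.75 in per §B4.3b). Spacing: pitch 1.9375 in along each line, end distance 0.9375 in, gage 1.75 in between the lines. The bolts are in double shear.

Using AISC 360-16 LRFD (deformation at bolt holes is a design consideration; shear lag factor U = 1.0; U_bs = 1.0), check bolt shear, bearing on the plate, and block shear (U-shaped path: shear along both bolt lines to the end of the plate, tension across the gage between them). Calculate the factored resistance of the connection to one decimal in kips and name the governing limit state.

Bolt shear: A_b = π(0.625)²/4 = 0.3068 in². φR_n = 0.75 × 54 × 0.3068 × 6 × 2 = 149.1 kips.
Bearing (0.5 in plate, F_u = 65 ksi): end bolts L_c = 0.9375 − 0.6875/2 = 0.59375, R_n = min(1.2×0.59375×0.5×65, 2.4×0.625×0.5×65) = 23.156 kips/bolt; interior L_c = 1.9375 − 0.6875 = 1.25, R_n = 48.75 kips/bolt. φR_n = 0.75 × (2×23.156 + 4×48.75) = 181.0 kips.
Block shear: shear path 2×[0.9375+2×1.9375] = 2×4.8125 in, A_gv = 4.8125, A_nv = 2×(4.8125 − 2.5×0.75)×0.5 = 2.9375 in²; tension across gage: (1.75 − 1×0.75)×0.5 = 0.5 in². R_n = min(0.6×65×2.9375, 0.6×50×4.8125) + 1.0×65×0.5 = min(114.56, 144.38) + 32.5 = 147.06 kips. φR_n = 0.75 × 147.06 = 110.3 kips.
Governing: min(149.1, 181.0, 110.3) = 110.3 kips → block shear.

110.3 kips (block shear governs)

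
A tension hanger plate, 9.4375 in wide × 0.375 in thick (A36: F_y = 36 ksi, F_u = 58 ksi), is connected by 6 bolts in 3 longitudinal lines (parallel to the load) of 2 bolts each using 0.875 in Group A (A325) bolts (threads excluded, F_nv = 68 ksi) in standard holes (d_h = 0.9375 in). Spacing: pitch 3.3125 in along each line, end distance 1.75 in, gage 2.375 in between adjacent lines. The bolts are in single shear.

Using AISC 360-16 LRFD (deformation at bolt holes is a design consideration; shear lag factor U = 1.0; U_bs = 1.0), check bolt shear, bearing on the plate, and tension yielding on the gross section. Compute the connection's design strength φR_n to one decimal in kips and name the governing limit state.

114.7 kips (gross-section yield governs)

Bolt shear: A_b = π(0.875)²/4 = 0.60132 in². φR_n = 0.75 × 68 × 0.60132 × 6 × 1 = 184.0 kips.
Bearing (0.375 in plate, F_u = 58 ksi): end bolts L_c = 1.75 − 0.9375/2 = 1.28125, R_n = min(1.2×1.28125×0.375×58, 2.4×0.875×0.375×58) = 33.441 kips/bolt; interior L_c = 3.3125 − 0.9375 = 2.375, R_n = 45.675 kips/bolt. φR_n = 0.75 × (3×33.441 + 3×45.675) = 178.0 kips.
Tension yield (gross): A_g = 9.4375×0.375 = 3.5391 in². φR_n = 0.90 × 36 × 3.5391 = 114.7 kips.
Governing: min(184.0, 178.0, 114.7) = 114.7 kips → gross-section yield.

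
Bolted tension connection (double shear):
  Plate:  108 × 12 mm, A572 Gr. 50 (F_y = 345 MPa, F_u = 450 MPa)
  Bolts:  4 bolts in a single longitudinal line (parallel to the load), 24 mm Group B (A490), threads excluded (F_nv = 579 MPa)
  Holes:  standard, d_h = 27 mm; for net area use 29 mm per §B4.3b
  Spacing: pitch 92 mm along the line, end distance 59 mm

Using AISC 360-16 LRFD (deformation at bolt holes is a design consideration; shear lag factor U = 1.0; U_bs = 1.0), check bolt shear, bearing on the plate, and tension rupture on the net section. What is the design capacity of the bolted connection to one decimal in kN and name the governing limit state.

Bolt shear: A_b = π(24)²/4 = 452.39 mm². φR_n = 0.75 × 579 × 452.39 × 4 × 2 = 1571.6 kN.
Bearing (12 mm plate, F_u = 450 MPa): end bolts L_c = 59 − 27/2 = 45.5, R_n = min(1.2×45.5×12×450, 2.4×24×12×450) = 294.84 kN/bolt; interior L_c = 92 − 27 = 65, R_n = 311.04 kN/bolt. φR_n = 0.75 × (1×294.84 + 3×311.04) = 921.0 kN.
Tension rupture (net): A_n = (108 − 1×29)×12 = 948 mm² (U = 1.0, A_e = A_n). φR_n = 0.75 × 450 × 948 = 320.0 kN.
Governing: min(1571.6, 921.0, 320.0) = 320.0 kN → net-section rupture.

320.0 kN (net-section rupture governs)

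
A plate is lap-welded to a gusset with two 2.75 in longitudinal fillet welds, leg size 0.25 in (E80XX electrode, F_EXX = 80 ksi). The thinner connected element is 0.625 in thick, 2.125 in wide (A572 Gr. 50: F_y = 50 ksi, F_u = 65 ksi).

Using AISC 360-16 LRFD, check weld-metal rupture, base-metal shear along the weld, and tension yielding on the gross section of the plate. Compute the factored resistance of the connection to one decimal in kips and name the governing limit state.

Weld metal: throat = 0.707×0.25 = 0.17675 in, L = 2×2.75 = 5.5 in. φR_n = 0.75 × 0.6 × 80 × 0.17675 × 5.5 = 35.0 kips.
Base metal shear (0.625 in plate): yield φR_n = 1.0×0.6×50×0.625×5.5 = 103.1 kips; rupture φR_n = 0.75×0.6×65×0.625×5.5 = 100.5 kips; take 100.5 kips (rupture).
Tension yield (gross): A_g = 2.125×0.625 = 1.3281 in². φR_n = 0.90 × 50 × 1.3281 = 59.8 kips.
Governing: min(35.0, 100.5, 59.8) = 35.0 kips → weld metal.

35.0 kips (weld metal governs)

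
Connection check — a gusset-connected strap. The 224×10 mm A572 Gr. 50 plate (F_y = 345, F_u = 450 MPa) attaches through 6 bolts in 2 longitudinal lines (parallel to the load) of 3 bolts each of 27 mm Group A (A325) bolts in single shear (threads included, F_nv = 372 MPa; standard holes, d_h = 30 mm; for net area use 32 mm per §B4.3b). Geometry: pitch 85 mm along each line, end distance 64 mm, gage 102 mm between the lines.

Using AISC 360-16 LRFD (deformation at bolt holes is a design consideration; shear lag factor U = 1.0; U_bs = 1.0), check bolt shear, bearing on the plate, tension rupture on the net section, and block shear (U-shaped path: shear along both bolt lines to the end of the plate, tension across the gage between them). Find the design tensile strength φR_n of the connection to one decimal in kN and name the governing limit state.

540.0 kN (net-section rupture governs)

Bolt shear: A_b = π(27)²/4 = 572.56 mm². φR_n = 0.75 × 372 × 572.56 × 6 × 1 = 958.5 kN.
Bearing (10 mm plate, F_u = 450 MPa): end bolts L_c = 64 − 30/2 = 49, R_n = min(1.2×49×10×450, 2.4×27×10×450) = 264.6 kN/bolt; interior L_c = 85 − 30 = 55, R_n = 291.6 kN/bolt. φR_n = 0.75 × (2×264.6 + 4×291.6) = 1271.7 kN.
Tension rupture (net): A_n = (224 − 2×32)×10 = 1600 mm² (U = 1.0, A_e = A_n). φR_n = 0.75 × 450 × 1600 = 540.0 kN.
Block shear: shear path 2×[64+2×85] = 2×234 mm, A_gv = 4680, A_nv = 2×(234 − 2.5×32)×10 = 3080 mm²; tension across gage: (102 − 1×32)×10 = 700 mm². R_n = min(0.6×450×3080, 0.6×345×4680) + 1.0×450×700 = min(831.6, 968.76) + 315 = 1146.6 kN. φR_n = 0.75 × 1146.6 = 860.0 kN.
Governing: min(958.5, 1271.7, 540.0, 860.0) = 540.0 kN → net-section rupture.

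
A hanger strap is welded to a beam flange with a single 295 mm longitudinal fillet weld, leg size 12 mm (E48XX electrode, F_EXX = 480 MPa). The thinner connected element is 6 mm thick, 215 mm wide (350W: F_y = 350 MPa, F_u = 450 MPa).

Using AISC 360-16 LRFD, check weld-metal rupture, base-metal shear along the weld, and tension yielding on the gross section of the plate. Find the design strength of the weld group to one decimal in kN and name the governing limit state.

Weld metal: throat = 0.707×12 = 8.484 mm, L = 295 mm. φR_n = 0.75 × 0.6 × 480 × 8.484 × 295 = 540.6 kN.
Base metal shear (6 mm plate): yield φR_n = 1.0×0.6×350×6×295 = 371.7 kN; rupture φR_n = 0.75×0.6×450×6×295 = 358.4 kN; take 358.4 kN (rupture).
Tension yield (gross): A_g = 215×6 = 1290 mm². φR_n = 0.90 × 350 × 1290 = 406.4 kN.
Governing: min(540.6, 358.4, 406.4) = 358.4 kN → base-metal shear.

358.4 kN (base-metal shear governs)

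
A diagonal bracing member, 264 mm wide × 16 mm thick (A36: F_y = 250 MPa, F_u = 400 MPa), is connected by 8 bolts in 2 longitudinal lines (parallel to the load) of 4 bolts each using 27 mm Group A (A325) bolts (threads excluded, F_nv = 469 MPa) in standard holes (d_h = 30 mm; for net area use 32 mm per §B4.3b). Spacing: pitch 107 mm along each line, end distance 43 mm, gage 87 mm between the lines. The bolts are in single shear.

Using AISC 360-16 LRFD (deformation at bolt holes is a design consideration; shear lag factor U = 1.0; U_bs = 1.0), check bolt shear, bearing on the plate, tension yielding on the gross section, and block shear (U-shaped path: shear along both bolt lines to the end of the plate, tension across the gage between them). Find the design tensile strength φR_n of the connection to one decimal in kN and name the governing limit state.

950.4 kN (gross-section yield governs)

Bolt shear: A_b = π(27)²/4 = 572.56 mm². φR_n = 0.75 × 469 × 572.56 × 8 × 1 = 1611.2 kN.
Bearing (16 mm plate, F_u = 400 MPa): end bolts L_c = 43 − 30/2 = 28, R_n = min(1.2×28×16×400, 2.4×27×16×400) = 215.04 kN/bolt; interior L_c = 107 − 30 = 77, R_n = 414.72 kN/bolt. φR_n = 0.75 × (2×215.04 + 6×414.72) = 2188.8 kN.
Tension yield (gross): A_g = 264×16 = 4224 mm². φR_n = 0.90 × 250 × 4224 = 950.4 kN.
Block shear: shear path 2×[43+3×107] = 2×364 mm, A_gv = 11648, A_nv = 2×(364 − 3.5×32)×16 = 8064 mm²; tension across gage: (87 − 1×32)×16 = 880 mm². R_n = min(0.6×400×8064, 0.6×250×11648) + 1.0×400×880 = min(1935.4, 1747.2) + 352 = 2099.2 kN. φR_n = 0.75 × 2099.2 = 1574.4 kN.
Governing: min(1611.2, 2188.8, 950.4, 1574.4) = 950.4 kN → gross-section yield.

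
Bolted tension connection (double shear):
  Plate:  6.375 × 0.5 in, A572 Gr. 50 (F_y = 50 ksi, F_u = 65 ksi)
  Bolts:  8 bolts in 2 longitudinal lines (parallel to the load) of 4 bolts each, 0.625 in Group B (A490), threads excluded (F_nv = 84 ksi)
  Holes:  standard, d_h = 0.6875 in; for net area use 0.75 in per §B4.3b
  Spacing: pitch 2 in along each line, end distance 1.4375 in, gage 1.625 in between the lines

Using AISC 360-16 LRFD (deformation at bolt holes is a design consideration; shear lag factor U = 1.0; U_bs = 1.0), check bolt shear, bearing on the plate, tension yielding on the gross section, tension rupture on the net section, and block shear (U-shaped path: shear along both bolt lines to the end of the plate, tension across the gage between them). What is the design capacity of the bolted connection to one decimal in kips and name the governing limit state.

118.8 kips (net-section rupture governs)

Bolt shear: A_b = π(0.625)²/4 = 0.3068 in². φR_n = 0.75 × 84 × 0.3068 × 8 × 2 = 309.3 kips.
Bearing (0.5 in plate, F_u = 65 ksi): end bolts L_c = 1.4375 − 0.6875/2 = 1.09375, R_n = min(1.2×1.09375×0.5×65, 2.4×0.625×0.5×65) = 42.656 kips/bolt; interior L_c = 2 − 0.6875 = 1.3125, R_n = 48.75 kips/bolt. φR_n = 0.75 × (2×42.656 + 6×48.75) = 283.4 kips.
Tension yield (gross): A_g = 6.375×0.5 = 3.1875 in². φR_n = 0.90 × 50 × 3.1875 = 143.4 kips.
Tension rupture (net): A_n = (6.375 − 2×0.75)×0.5 = 2.4375 in² (U = 1.0, A_e = A_n). φR_n = 0.75 × 65 × 2.4375 = 118.8 kips.
Block shear: shear path 2×[1.4375+3×2] = 2×7.4375 in, A_gv = 7.4375, A_nv = 2×(7.4375 − 3.5×0.75)×0.5 = 4.8125 in²; tension across gage: (1.625 − 1×0.75)×0.5 = 0.4375 in². R_n = min(0.6×65×4.8125, 0.6×50×7.4375) + 1.0×65×0.4375 = min(187.69, 223.13) + 28.438 = 216.13 kips. φR_n = 0.75 × 216.13 = 162.1 kips.
Governing: min(309.3, 283.4, 143.4, 118.8, 162.1) = 118.8 kips → net-section rupture.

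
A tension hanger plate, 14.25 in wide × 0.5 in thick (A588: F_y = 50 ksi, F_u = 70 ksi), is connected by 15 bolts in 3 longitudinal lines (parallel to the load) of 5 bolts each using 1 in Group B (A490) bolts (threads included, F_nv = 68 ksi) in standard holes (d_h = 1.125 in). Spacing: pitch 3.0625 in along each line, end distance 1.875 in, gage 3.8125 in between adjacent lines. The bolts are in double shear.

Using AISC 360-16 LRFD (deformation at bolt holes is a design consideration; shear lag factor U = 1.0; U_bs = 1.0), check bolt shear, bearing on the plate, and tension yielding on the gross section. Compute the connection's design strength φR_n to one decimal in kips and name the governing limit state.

Bolt shear: A_b = π(1)²/4 = 0.7854 in². φR_n = 0.75 × 68 × 0.7854 × 15 × 2 = 1201.7 kips.
Bearing (0.5 in plate, F_u = 70 ksi): end bolts L_c = 1.875 − 1.125/2 = 1.3125, R_n = min(1.2×1.3125×0.5×70, 2.4×1×0.5×70) = 55.125 kips/bolt; interior L_c = 3.0625 − 1.125 = 1.9375, R_n = 81.375 kips/bolt. φR_n = 0.75 × (3×55.125 + 12×81.375) = 856.4 kips.
Tension yield (gross): A_g = 14.25×0.5 = 7.125 in². φR_n = 0.90 × 50 × 7.125 = 320.6 kips.
Governing: min(1201.7, 856.4, 320.6) = 320.6 kips → gross-section yield.

320.6 kips (gross-section yield governs)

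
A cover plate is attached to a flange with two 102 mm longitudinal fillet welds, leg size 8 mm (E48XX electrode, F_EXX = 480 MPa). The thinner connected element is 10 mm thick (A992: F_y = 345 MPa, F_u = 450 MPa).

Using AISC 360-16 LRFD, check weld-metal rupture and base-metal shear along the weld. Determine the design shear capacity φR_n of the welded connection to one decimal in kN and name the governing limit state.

Weld metal: throat = 0.707×8 = 5.656 mm, L = 2×102 = 204 mm. φR_n = 0.75 × 0.6 × 480 × 5.656 × 204 = 249.2 kN.
Base metal shear (10 mm plate): yield φR_n = 1.0×0.6×345×10×204 = 422.3 kN; rupture φR_n = 0.75×0.6×450×10×204 = 413.1 kN; take 413.1 kN (rupture).
Governing: min(249.2, 413.1) = 249.2 kN → weld metal.

249.2 kN (weld metal governs)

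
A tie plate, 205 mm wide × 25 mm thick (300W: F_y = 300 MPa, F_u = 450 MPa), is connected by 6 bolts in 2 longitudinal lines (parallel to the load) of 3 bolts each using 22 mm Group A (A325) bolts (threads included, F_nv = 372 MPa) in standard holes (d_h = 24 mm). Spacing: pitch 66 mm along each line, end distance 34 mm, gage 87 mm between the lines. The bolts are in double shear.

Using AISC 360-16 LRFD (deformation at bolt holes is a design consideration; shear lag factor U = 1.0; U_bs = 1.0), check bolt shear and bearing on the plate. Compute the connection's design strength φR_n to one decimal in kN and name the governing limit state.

1272.7 kN (bolt shear governs)

Bolt shear: A_b = π(22)²/4 = 380.13 mm². φR_n = 0.75 × 372 × 380.13 × 6 × 2 = 1272.7 kN.
Bearing (25 mm plate, F_u = 450 MPa): end bolts L_c = 34 − 24/2 = 22, R_n = min(1.2×22×25×450, 2.4×22×25×450) = 297 kN/bolt; interior L_c = 66 − 24 = 42, R_n = 567 kN/bolt. φR_n = 0.75 × (2×297 + 4×567) = 2146.5 kN.
Governing: min(1272.7, 2146.5) = 1272.7 kN → bolt shear.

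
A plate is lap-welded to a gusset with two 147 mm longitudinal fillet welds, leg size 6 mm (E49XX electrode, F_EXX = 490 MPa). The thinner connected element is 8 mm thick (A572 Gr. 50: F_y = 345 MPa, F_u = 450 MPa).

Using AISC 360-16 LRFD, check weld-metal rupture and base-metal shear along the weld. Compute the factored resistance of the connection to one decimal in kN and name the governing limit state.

275.0 kN (weld metal governs)

Weld metal: throat = 0.707×6 = 4.242 mm, L = 2×147 = 294 mm. φR_n = 0.75 × 0.6 × 490 × 4.242 × 294 = 275.0 kN.
Base metal shear (8 mm plate): yield φR_n = 1.0×0.6×345×8×294 = 486.9 kN; rupture φR_n = 0.75×0.6×450×8×294 = 476.3 kN; take 476.3 kN (rupture).
Governing: min(275.0, 476.3) = 275.0 kN → weld metal.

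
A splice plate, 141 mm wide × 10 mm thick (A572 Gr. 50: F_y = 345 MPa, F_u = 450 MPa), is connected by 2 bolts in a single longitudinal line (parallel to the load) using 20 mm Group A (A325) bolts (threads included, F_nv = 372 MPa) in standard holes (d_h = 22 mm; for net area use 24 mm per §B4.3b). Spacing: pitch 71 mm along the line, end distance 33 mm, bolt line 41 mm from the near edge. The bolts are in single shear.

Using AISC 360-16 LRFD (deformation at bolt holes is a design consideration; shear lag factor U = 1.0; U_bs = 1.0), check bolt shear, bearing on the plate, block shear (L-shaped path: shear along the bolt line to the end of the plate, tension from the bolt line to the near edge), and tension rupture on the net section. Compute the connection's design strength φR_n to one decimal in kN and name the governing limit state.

175.3 kN (bolt shear governs)

Bolt shear: A_b = π(20)²/4 = 314.16 mm². φR_n = 0.75 × 372 × 314.16 × 2 × 1 = 175.3 kN.
Bearing (10 mm plate, F_u = 450 MPa): end bolts L_c = 33 − 22/2 = 22, R_n = min(1.2×22×10×450, 2.4×20×10×450) = 118.8 kN/bolt; interior L_c = 71 − 22 = 49, R_n = 216 kN/bolt. φR_n = 0.75 × (1×118.8 + 1×216) = 251.1 kN.
Block shear: shear path 1×[33+1×71] = 1×104 mm, A_gv = 1040, A_nv = 1×(104 − 1.5×24)×10 = 680 mm²; tension to near edge: (41 − 0.5×24)×10 = 290 mm². R_n = min(0.6×450×680, 0.6×345×1040) + 1.0×450×290 = min(183.6, 215.28) + 130.5 = 314.1 kN. φR_n = 0.75 × 314.1 = 235.6 kN.
Tension rupture (net): A_n = (141 − 1×24)×10 = 1170 mm² (U = 1.0, A_e = A_n). φR_n = 0.75 × 450 × 1170 = 394.9 kN.
Governing: min(175.3, 251.1, 235.6, 394.9) = 175.3 kN → bolt shear.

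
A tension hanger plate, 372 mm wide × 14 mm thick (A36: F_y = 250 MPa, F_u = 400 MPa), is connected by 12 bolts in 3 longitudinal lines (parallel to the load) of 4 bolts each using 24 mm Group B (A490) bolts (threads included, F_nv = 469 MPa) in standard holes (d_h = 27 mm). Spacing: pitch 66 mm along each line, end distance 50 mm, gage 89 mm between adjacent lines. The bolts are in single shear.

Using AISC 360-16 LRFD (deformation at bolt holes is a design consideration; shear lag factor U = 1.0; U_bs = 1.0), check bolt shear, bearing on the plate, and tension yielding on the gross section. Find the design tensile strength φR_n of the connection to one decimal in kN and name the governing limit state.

Bolt shear: A_b = π(24)²/4 = 452.39 mm². φR_n = 0.75 × 469 × 452.39 × 12 × 1 = 1909.5 kN.
Bearing (14 mm plate, F_u = 400 MPa): end bolts L_c = 50 − 27/2 = 36.5, R_n = min(1.2×36.5×14×400, 2.4×24×14×400) = 245.28 kN/bolt; interior L_c = 66 − 27 = 39, R_n = 262.08 kN/bolt. φR_n = 0.75 × (3×245.28 + 9×262.08) = 2320.9 kN.
Tension yield (gross): A_g = 372×14 = 5208 mm². φR_n = 0.90 × 250 × 5208 = 1171.8 kN.
Governing: min(1909.5, 2320.9, 1171.8) = 1171.8 kN → gross-section yield.

1171.8 kN (gross-section yield governs)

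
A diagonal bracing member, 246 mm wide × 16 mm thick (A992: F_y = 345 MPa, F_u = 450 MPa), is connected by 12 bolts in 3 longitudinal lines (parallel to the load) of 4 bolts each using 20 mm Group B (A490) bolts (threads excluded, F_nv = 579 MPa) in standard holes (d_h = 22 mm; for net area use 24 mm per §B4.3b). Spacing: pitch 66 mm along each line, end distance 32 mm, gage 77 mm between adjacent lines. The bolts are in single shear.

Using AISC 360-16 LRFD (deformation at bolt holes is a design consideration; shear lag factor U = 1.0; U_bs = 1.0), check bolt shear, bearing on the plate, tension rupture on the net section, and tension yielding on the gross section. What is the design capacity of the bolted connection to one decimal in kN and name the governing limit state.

Bolt shear: A_b = π(20)²/4 = 314.16 mm². φR_n = 0.75 × 579 × 314.16 × 12 × 1 = 1637.1 kN.
Bearing (16 mm plate, F_u = 450 MPa): end bolts L_c = 32 − 22/2 = 21, R_n = min(1.2×21×16×450, 2.4×20×16×450) = 181.44 kN/bolt; interior L_c = 66 − 22 = 44, R_n = 345.6 kN/bolt. φR_n = 0.75 × (3×181.44 + 9×345.6) = 2741.0 kN.
Tension rupture (net): A_n = (246 − 3×24)×16 = 2784 mm² (U = 1.0, A_e = A_n). φR_n = 0.75 × 450 × 2784 = 939.6 kN.
Tension yield (gross): A_g = 246×16 = 3936 mm². φR_n = 0.90 × 345 × 3936 = 1222.1 kN.
Governing: min(1637.1, 2741.0, 939.6, 1222.1) = 939.6 kN → net-section rupture.

939.6 kN (net-section rupture governs)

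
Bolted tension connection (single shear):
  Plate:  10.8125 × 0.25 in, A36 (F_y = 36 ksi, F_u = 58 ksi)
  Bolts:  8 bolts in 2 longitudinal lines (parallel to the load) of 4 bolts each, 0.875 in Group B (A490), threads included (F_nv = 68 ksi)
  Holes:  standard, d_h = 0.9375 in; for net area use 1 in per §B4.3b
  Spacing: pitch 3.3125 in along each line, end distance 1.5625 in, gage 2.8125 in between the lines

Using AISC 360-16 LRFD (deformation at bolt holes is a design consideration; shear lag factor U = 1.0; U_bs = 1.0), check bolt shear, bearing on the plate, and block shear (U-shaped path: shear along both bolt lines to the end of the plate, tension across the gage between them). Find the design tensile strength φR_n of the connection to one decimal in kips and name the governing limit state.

Bolt shear: A_b = π(0.875)²/4 = 0.60132 in². φR_n = 0.75 × 68 × 0.60132 × 8 × 1 = 245.3 kips.
Bearing (0.25 in plate, F_u = 58 ksi): end bolts L_c = 1.5625 − 0.9375/2 = 1.09375, R_n = min(1.2×1.09375×0.25×58, 2.4×0.875×0.25×58) = 19.031 kips/bolt; interior L_c = 3.3125 − 0.9375 = 2.375, R_n = 30.45 kips/bolt. φR_n = 0.75 × (2×19.031 + 6×30.45) = 165.6 kips.
Block shear: shear path 2×[1.5625+3×3.3125] = 2×11.5 in, A_gv = 5.75, A_nv = 2×(11.5 − 3.5×1)×0.25 = 4 in²; tension across gage: (2.8125 − 1×1)×0.25 = 0.45313 in². R_n = min(0.6×58×4, 0.6×36×5.75) + 1.0×58×0.45313 = min(139.2, 124.2) + 26.282 = 150.48 kips. φR_n = 0.75 × 150.48 = 112.9 kips.
Governing: min(245.3, 165.6, 112.9) = 112.9 kips → block shear.

112.9 kips (block shear governs)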